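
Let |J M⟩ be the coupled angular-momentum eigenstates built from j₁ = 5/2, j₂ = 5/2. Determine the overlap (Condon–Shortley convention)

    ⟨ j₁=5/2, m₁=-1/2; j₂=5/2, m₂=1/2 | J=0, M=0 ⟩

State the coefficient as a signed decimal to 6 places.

-0.408248  (= −√(1/6))

√[1·5!0!0!/6! · 2!3!3!2!0!0!] = √(24)
  +(−1)^3/∏(3,2,0,0,0,0)! = -1/12  (running -1/12)
⟨..|..⟩ = √(24)·(-1/12) = -0.408248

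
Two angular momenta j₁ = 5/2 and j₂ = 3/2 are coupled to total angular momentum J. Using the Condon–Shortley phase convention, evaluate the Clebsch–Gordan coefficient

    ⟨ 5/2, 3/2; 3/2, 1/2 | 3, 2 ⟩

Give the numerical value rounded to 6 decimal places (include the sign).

triangle: 1!×4!×2!/8! = 48/40320
(j±m)!: 4!×1!×2!×1!×5!×1! = 5760
prefactor² = (2J+1)×Δ×N² = 48
  k=0: +1/(0!×1!×1!×2!×3!×0!) = 1/12
  k=1: −1/(1!×0!×0!×1!×4!×1!) = -1/24
Σ = 1/24  ⇒  CG² = 48×1/24² = 1/12
CG = +√(1/12) = +0.288675

+√(1/12) = +0.288675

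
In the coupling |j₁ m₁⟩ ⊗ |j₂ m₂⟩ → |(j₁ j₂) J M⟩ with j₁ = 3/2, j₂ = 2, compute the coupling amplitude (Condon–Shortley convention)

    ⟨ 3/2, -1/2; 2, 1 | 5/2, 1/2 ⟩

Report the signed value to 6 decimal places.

j₁+j₂−J=1  J+j₁−j₂=2  J−j₁+j₂=3  j₁+j₂+J+1=7
(j₁±m₁, j₂±m₂, J±M) = (1,2,3,1,3,2)
P² = 72/35
sum k=0..1:
  [0] +1/12 = 1/12
  [1] −1/2 = -1/2
S = -5/12
C² = P²·S² = 5/14 ; C = -0.597614

−√(5/14) = -0.597614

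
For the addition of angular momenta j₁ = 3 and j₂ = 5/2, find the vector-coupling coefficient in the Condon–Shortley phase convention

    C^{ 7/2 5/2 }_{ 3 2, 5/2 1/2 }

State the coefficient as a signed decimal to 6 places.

−√(2/63) = -0.178174

√[8·2!4!3!/10! · 5!1!3!2!6!1!] = √(4608/7)
  +(−1)^0/∏(0,2,1,3,3,0)! = 1/72  (running 1/72)
  +(−1)^1/∏(1,1,0,2,4,1)! = -1/48  (running -1/144)
⟨..|..⟩ = √(4608/7)·(-1/144) = -0.178174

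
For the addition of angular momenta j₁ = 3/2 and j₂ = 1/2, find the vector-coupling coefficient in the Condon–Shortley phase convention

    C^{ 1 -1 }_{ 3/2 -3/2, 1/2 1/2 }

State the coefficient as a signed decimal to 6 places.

-0.866025  (= −√(3/4))

triangle: 1!×2!×0!/4! = 2/24
(j±m)!: 0!×3!×1!×0!×0!×2! = 12
prefactor² = (2J+1)×Δ×N² = 3
  k=1: −1/(1!×0!×2!×0!×0!×0!) = -1/2
Σ = -1/2  ⇒  CG² = 3×(-1/2)² = 3/4
CG = −√(3/4) = -0.866025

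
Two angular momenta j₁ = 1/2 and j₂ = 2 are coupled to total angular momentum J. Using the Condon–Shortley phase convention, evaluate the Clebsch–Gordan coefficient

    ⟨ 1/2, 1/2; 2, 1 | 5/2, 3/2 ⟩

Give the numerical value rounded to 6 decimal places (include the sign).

+√(4/5) = +0.894427

j₁+j₂−J=0  J+j₁−j₂=1  J−j₁+j₂=4  j₁+j₂+J+1=6
(j₁±m₁, j₂±m₂, J±M) = (1,0,3,1,4,1)
P² = 144/5
sum k=0..0:
  [0] +1/6 = 1/6
S = 1/6
C² = P²·S² = 4/5 ; C = +0.894427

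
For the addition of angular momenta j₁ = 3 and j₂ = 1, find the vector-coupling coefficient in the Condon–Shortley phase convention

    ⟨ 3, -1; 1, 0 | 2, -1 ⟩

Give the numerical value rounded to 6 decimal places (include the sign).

j₁+j₂−J=2  J+j₁−j₂=4  J−j₁+j₂=0  j₁+j₂+J+1=7
(j₁±m₁, j₂±m₂, J±M) = (2,4,1,1,1,3)
P² = 96/7
sum k=1..1:
  [1] −1/6 = -1/6
S = -1/6
C² = P²·S² = 8/21 ; C = -0.617213

-0.617213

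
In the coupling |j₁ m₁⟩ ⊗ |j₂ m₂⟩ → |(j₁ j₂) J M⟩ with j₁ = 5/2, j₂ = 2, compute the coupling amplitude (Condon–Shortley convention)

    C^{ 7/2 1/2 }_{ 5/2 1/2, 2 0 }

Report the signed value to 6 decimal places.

triangle: 1!×4!×3!/9! = 144/362880
(j±m)!: 3!×2!×2!×2!×4!×3! = 6912
prefactor² = (2J+1)×Δ×N² = 768/35
  k=0: +1/(0!×1!×2!×2!×2!×1!) = 1/8
  k=1: −1/(1!×0!×1!×1!×3!×2!) = -1/12
Σ = 1/24  ⇒  CG² = 768/35×1/24² = 4/105
CG = +√(4/105) = +0.195180

+0.195180  (= +√(4/105))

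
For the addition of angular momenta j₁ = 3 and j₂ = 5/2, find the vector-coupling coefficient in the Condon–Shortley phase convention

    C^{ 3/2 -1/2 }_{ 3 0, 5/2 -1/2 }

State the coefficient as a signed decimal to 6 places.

√[4·4!2!1!/8! · 3!3!2!3!1!2!] = √(144/35)
  +(−1)^1/∏(1,3,2,1,0,0)! = -1/12  (running -1/12)
  +(−1)^2/∏(2,2,1,0,1,1)! = 1/4  (running 1/6)
⟨..|..⟩ = √(144/35)·(1/6) = +0.338062

+√(4/35) = +0.338062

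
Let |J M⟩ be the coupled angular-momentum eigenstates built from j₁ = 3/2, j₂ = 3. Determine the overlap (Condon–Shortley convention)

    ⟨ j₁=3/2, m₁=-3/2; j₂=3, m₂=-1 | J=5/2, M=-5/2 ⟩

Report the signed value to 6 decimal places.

√[6·2!1!4!/8! · 0!3!2!4!0!5!] = √(1728/7)
  +(−1)^2/∏(2,0,1,0,0,4)! = 1/48  (running 1/48)
⟨..|..⟩ = √(1728/7)·(1/48) = +0.327327

+√(3/28) ≈ +0.327327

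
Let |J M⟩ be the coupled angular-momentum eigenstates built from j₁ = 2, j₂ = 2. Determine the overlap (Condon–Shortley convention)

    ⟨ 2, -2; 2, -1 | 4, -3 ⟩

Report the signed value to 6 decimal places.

+0.707107

triangle: 0!·4!·4!/9! = 576/362880
(j±m)!: 0!·4!·1!·3!·1!·7! = 725760
prefactor² = (2J+1)·Δ·N² = 10368
  k=0: +1/(0!·0!·4!·1!·0!·3!) = 1/144
Σ = 1/144  ⇒  CG² = 10368·1/144² = 1/2
CG = +√(1/2) = +0.707107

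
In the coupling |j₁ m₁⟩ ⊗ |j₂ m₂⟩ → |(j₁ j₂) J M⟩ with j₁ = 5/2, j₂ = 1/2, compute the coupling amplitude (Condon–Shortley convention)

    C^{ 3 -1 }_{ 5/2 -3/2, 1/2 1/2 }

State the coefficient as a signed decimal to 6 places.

√[7·0!5!1!/7! · 1!4!1!0!2!4!] = √(192)
  +(−1)^0/∏(0,0,4,1,1,0)! = 1/24  (running 1/24)
⟨..|..⟩ = √(192)·(1/24) = +0.577350

+√(1/3) ≈ +0.577350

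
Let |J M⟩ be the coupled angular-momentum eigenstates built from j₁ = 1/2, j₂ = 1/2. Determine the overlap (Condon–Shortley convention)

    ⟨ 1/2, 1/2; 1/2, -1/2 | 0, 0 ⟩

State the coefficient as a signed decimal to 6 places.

triangle: 1!×0!×0!/2! = 1/2
(j±m)!: 1!×0!×0!×1!×0!×0! = 1
prefactor² = (2J+1)×Δ×N² = 1/2
  k=0: +1/(0!×1!×0!×0!×0!×0!) = 1
Σ = 1  ⇒  CG² = 1/2×1² = 1/2
CG = +√(1/2) = +0.707107

+0.707107  (= +√(1/2))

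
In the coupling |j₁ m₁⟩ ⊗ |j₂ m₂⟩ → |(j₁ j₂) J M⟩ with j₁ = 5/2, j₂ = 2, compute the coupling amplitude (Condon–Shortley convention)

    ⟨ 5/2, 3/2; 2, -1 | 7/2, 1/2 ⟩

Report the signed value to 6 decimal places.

triangle: 1!·4!·3!/9! = 144/362880
(j±m)!: 4!·1!·1!·3!·4!·3! = 20736
prefactor² = (2J+1)·Δ·N² = 2304/35
  k=0: +1/(0!·1!·1!·1!·3!·2!) = 1/12
  k=1: −1/(1!·0!·0!·0!·4!·3!) = -1/144
Σ = 11/144  ⇒  CG² = 2304/35·11/144² = 121/315
CG = +√(121/315) = +0.619780

+0.619780  (= +√(121/315))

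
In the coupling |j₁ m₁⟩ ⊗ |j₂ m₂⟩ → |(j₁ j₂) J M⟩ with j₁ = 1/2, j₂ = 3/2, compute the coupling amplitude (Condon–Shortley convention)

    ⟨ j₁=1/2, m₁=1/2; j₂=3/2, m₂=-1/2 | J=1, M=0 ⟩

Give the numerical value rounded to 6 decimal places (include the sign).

√[3·1!0!2!/4! · 1!0!1!2!1!1!] = √(1/2)
  +(−1)^0/∏(0,1,0,1,0,1)! = 1  (running 1)
⟨..|..⟩ = √(1/2)·(1) = +0.707107

+0.707107  (= +√(1/2))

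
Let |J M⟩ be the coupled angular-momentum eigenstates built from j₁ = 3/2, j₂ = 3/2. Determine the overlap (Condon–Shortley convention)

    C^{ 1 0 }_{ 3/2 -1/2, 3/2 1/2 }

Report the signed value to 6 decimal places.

-0.223607  (= −√(1/20))

triangle: 2!*1!*1!/5! = 2/120
(j±m)!: 1!*2!*2!*1!*1!*1! = 4
prefactor² = (2J+1)*Δ*N² = 1/5
  k=1: −1/(1!*1!*1!*1!*0!*0!) = -1
  k=2: +1/(2!*0!*0!*0!*1!*1!) = 1/2
Σ = -1/2  ⇒  CG² = 1/5*(-1/2)² = 1/20
CG = −√(1/20) = -0.223607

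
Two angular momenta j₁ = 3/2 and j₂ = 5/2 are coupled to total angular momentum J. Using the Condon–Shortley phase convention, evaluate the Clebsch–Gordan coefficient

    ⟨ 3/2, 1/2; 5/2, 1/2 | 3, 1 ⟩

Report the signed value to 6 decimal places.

√[7·1!2!4!/8! · 2!1!3!2!4!2!] = √(48/5)
  +(−1)^0/∏(0,1,1,3,1,1)! = 1/6  (running 1/6)
  +(−1)^1/∏(1,0,0,2,2,2)! = -1/8  (running 1/24)
⟨..|..⟩ = √(48/5)·(1/24) = +0.129099

+√(1/60) = +0.129099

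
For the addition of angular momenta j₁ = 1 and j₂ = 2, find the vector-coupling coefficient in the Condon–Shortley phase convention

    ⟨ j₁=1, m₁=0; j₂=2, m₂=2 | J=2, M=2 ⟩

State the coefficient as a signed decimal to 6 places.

√[5·1!1!3!/6! · 1!1!4!0!4!0!] = √(24)
  +(−1)^1/∏(1,0,0,3,1,0)! = -1/6  (running -1/6)
⟨..|..⟩ = √(24)·(-1/6) = -0.816497

-0.816497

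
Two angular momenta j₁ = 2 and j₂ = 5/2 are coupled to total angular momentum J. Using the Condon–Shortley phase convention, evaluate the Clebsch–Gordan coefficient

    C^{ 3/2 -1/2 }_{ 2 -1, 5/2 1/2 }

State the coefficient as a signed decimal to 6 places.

j₁+j₂−J=3  J+j₁−j₂=1  J−j₁+j₂=2  j₁+j₂+J+1=7
(j₁±m₁, j₂±m₂, J±M) = (1,3,3,2,1,2)
P² = 48/35
sum k=2..3:
  [2] +1/2 = 1/2
  [3] −1/12 = -1/12
S = 5/12
C² = P²·S² = 5/21 ; C = +0.487950

+√(5/21) ≈ +0.487950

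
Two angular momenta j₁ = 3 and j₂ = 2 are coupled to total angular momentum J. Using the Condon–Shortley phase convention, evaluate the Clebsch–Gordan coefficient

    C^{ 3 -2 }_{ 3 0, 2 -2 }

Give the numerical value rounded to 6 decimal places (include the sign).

+0.577350

j₁+j₂−J=2  J+j₁−j₂=4  J−j₁+j₂=2  j₁+j₂+J+1=9
(j₁±m₁, j₂±m₂, J±M) = (3,3,0,4,1,5)
P² = 192
sum k=0..0:
  [0] +1/24 = 1/24
S = 1/24
C² = P²·S² = 1/3 ; C = +0.577350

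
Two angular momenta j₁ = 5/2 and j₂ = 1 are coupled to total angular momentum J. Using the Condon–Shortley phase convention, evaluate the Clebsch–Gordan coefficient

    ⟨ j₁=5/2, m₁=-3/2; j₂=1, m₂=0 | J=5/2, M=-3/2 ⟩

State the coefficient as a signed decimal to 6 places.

√[6·1!4!1!/7! · 1!4!1!1!1!4!] = √(576/35)
  +(−1)^0/∏(0,1,4,1,0,0)! = 1/24  (running 1/24)
  +(−1)^1/∏(1,0,3,0,1,1)! = -1/6  (running -1/8)
⟨..|..⟩ = √(576/35)·(-1/8) = -0.507093

-0.507093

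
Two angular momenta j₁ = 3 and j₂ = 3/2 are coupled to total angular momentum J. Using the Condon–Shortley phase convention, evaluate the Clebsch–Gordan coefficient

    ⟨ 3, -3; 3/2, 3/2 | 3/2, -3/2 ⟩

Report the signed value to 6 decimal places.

j₁+j₂−J=3  J+j₁−j₂=3  J−j₁+j₂=0  j₁+j₂+J+1=7
(j₁±m₁, j₂±m₂, J±M) = (0,6,3,0,0,3)
P² = 5184/7
sum k=3..3:
  [3] −1/36 = -1/36
S = -1/36
C² = P²·S² = 4/7 ; C = -0.755929

-0.755929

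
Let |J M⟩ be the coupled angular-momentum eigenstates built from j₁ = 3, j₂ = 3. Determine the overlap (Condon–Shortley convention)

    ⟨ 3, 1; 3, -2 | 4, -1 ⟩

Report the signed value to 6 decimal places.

+0.455842  (= +√(16/77))

√[9·2!4!4!/11! · 4!2!1!5!3!5!] = √(82944/77)
  +(−1)^0/∏(0,2,2,1,2,3)! = 1/48  (running 1/48)
  +(−1)^1/∏(1,1,1,0,3,4)! = -1/144  (running 1/72)
⟨..|..⟩ = √(82944/77)·(1/72) = +0.455842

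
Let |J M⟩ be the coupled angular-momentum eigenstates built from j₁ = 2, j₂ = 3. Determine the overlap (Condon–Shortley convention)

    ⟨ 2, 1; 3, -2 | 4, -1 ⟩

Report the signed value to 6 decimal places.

triangle: 1!×3!×5!/10! = 720/3628800
(j±m)!: 3!×1!×1!×5!×3!×5! = 518400
prefactor² = (2J+1)×Δ×N² = 6480/7
  k=0: +1/(0!×1!×1!×1!×2!×4!) = 1/48
  k=1: −1/(1!×0!×0!×0!×3!×5!) = -1/720
Σ = 7/360  ⇒  CG² = 6480/7×7/360² = 7/20
CG = +√(7/20) = +0.591608

+0.591608  (= +√(7/20))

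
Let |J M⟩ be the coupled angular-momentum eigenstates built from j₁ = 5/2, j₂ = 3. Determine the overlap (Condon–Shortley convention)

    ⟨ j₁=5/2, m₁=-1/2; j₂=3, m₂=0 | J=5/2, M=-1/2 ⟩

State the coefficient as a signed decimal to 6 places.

triangle: 3!×2!×3!/9! = 72/362880
(j±m)!: 2!×3!×3!×3!×2!×3! = 5184
prefactor² = (2J+1)×Δ×N² = 216/35
  k=1: −1/(1!×2!×2!×2!×0!×1!) = -1/8
  k=2: +1/(2!×1!×1!×1!×1!×2!) = 1/4
  k=3: −1/(3!×0!×0!×0!×2!×3!) = -1/72
Σ = 1/9  ⇒  CG² = 216/35×1/9² = 8/105
CG = +√(8/105) = +0.276026

+√(8/105) = +0.276026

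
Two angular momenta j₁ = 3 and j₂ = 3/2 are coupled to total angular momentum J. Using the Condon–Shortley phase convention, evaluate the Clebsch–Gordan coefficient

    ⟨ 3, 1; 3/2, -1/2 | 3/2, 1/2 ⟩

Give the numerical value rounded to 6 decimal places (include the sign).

√[4·3!3!0!/7! · 4!2!1!2!2!1!] = √(192/35)
  +(−1)^1/∏(1,2,1,0,2,0)! = -1/4  (running -1/4)
⟨..|..⟩ = √(192/35)·(-1/4) = -0.585540

-0.585540  (= −√(12/35))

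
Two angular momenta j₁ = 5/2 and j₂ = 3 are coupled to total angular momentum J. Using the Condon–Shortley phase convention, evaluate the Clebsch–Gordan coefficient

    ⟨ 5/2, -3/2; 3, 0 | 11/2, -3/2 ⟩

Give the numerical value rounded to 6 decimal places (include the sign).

+0.550482  (= +√(10/33))

j₁+j₂−J=0  J+j₁−j₂=5  J−j₁+j₂=6  j₁+j₂+J+1=12
(j₁±m₁, j₂±m₂, J±M) = (1,4,3,3,4,7)
P² = 2488320/11
sum k=0..0:
  [0] +1/864 = 1/864
S = 1/864
C² = P²·S² = 10/33 ; C = +0.550482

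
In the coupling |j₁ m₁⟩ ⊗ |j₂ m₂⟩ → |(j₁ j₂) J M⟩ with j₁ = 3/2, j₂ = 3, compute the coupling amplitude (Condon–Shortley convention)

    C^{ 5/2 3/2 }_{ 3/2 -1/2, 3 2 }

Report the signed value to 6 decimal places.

triangle: 2!×1!×4!/8! = 48/40320
(j±m)!: 1!×2!×5!×1!×4!×1! = 5760
prefactor² = (2J+1)×Δ×N² = 288/7
  k=1: −1/(1!×1!×1!×4!×0!×0!) = -1/24
  k=2: +1/(2!×0!×0!×3!×1!×1!) = 1/12
Σ = 1/24  ⇒  CG² = 288/7×1/24² = 1/14
CG = +√(1/14) = +0.267261

+0.267261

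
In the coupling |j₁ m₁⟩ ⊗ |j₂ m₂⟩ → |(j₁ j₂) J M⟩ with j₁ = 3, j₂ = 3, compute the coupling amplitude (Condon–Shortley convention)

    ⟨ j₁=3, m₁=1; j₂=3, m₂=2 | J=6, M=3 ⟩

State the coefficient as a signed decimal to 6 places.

+0.639602  (= +√(9/22))

j₁+j₂−J=0  J+j₁−j₂=6  J−j₁+j₂=6  j₁+j₂+J+1=13
(j₁±m₁, j₂±m₂, J±M) = (4,2,5,1,9,3)
P² = 149299200/11
sum k=0..0:
  [0] +1/5760 = 1/5760
S = 1/5760
C² = P²·S² = 9/22 ; C = +0.639602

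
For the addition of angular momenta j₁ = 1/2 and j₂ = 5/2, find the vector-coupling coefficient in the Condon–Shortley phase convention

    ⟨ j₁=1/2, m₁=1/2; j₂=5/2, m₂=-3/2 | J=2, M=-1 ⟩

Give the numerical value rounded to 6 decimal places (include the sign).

+0.816497

triangle: 1!×0!×4!/6! = 24/720
(j±m)!: 1!×0!×1!×4!×1!×3! = 144
prefactor² = (2J+1)×Δ×N² = 24
  k=0: +1/(0!×1!×0!×1!×0!×3!) = 1/6
Σ = 1/6  ⇒  CG² = 24×1/6² = 2/3
CG = +√(2/3) = +0.816497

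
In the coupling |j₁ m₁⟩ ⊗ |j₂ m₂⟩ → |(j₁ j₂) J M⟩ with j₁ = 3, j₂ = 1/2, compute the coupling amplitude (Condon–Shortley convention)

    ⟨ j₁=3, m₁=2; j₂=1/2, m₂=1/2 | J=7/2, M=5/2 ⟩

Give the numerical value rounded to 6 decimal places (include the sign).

triangle: 0!·6!·1!/8! = 720/40320
(j±m)!: 5!·1!·1!·0!·6!·1! = 86400
prefactor² = (2J+1)·Δ·N² = 86400/7
  k=0: +1/(0!·0!·1!·1!·5!·0!) = 1/120
Σ = 1/120  ⇒  CG² = 86400/7·1/120² = 6/7
CG = +√(6/7) = +0.925820

+√(6/7) = +0.925820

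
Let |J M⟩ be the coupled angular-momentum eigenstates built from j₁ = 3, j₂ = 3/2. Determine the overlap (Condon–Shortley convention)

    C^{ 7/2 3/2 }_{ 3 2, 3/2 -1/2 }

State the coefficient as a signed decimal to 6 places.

triangle: 1!·5!·2!/9! = 240/362880
(j±m)!: 5!·1!·1!·2!·5!·2! = 57600
prefactor² = (2J+1)·Δ·N² = 6400/21
  k=0: +1/(0!·1!·1!·1!·4!·1!) = 1/24
  k=1: −1/(1!·0!·0!·0!·5!·2!) = -1/240
Σ = 3/80  ⇒  CG² = 6400/21·3/80² = 3/7
CG = +√(3/7) = +0.654654

+√(3/7) ≈ +0.654654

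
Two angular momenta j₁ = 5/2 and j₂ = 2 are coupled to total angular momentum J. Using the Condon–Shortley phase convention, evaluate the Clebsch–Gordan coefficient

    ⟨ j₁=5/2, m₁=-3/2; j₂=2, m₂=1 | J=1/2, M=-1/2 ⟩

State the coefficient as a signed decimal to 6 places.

−√(4/15) ≈ -0.516398

j₁+j₂−J=4  J+j₁−j₂=1  J−j₁+j₂=0  j₁+j₂+J+1=6
(j₁±m₁, j₂±m₂, J±M) = (1,4,3,1,0,1)
P² = 48/5
sum k=3..3:
  [3] −1/6 = -1/6
S = -1/6
C² = P²·S² = 4/15 ; C = -0.516398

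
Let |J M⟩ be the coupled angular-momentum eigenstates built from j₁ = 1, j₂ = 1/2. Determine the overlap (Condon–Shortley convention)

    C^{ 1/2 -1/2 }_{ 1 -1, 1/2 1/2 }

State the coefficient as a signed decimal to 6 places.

triangle: 1!×1!×0!/3! = 1/6
(j±m)!: 0!×2!×1!×0!×0!×1! = 2
prefactor² = (2J+1)×Δ×N² = 2/3
  k=1: −1/(1!×0!×1!×0!×0!×0!) = -1
Σ = -1  ⇒  CG² = 2/3×(-1)² = 2/3
CG = −√(2/3) = -0.816497

−√(2/3) ≈ -0.816497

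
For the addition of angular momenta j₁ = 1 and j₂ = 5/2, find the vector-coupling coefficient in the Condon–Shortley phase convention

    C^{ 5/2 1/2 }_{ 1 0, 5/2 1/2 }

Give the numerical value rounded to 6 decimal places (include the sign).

-0.169031  (= −√(1/35))

triangle: 1!×1!×4!/7! = 24/5040
(j±m)!: 1!×1!×3!×2!×3!×2! = 144
prefactor² = (2J+1)×Δ×N² = 144/35
  k=0: +1/(0!×1!×1!×3!×0!×1!) = 1/6
  k=1: −1/(1!×0!×0!×2!×1!×2!) = -1/4
Σ = -1/12  ⇒  CG² = 144/35×(-1/12)² = 1/35
CG = −√(1/35) = -0.169031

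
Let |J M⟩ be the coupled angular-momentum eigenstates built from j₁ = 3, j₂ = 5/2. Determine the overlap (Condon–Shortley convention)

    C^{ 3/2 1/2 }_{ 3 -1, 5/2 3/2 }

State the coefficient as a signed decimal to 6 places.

−√(7/30) = -0.483046

√[4·4!2!1!/8! · 2!4!4!1!2!1!] = √(384/35)
  +(−1)^3/∏(3,1,1,1,1,0)! = -1/6  (running -1/6)
  +(−1)^4/∏(4,0,0,0,2,1)! = 1/48  (running -7/48)
⟨..|..⟩ = √(384/35)·(-7/48) = -0.483046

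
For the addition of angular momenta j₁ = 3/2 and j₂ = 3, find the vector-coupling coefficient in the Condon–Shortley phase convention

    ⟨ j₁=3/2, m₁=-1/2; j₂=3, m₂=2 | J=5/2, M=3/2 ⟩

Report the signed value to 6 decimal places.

+0.267261

j₁+j₂−J=2  J+j₁−j₂=1  J−j₁+j₂=4  j₁+j₂+J+1=8
(j₁±m₁, j₂±m₂, J±M) = (1,2,5,1,4,1)
P² = 288/7
sum k=1..2:
  [1] −1/24 = -1/24
  [2] +1/12 = 1/12
S = 1/24
C² = P²·S² = 1/14 ; C = +0.267261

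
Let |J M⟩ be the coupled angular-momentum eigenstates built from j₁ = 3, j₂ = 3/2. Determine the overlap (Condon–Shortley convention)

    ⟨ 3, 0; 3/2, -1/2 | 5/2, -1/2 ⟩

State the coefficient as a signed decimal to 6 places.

√[6·2!4!1!/8! · 3!3!1!2!2!3!] = √(216/35)
  +(−1)^0/∏(0,2,3,1,1,0)! = 1/12  (running 1/12)
  +(−1)^1/∏(1,1,2,0,2,1)! = -1/4  (running -1/6)
⟨..|..⟩ = √(216/35)·(-1/6) = -0.414039

−√(6/35) = -0.414039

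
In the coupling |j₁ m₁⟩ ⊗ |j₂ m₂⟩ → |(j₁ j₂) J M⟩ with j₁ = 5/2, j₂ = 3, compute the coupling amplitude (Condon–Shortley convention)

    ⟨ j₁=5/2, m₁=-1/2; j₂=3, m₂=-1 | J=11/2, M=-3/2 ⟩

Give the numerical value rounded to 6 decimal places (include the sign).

+√(5/11) ≈ +0.674200

triangle: 0!*5!*6!/12! = 86400/479001600
(j±m)!: 2!*3!*2!*4!*4!*7! = 69672960
prefactor² = (2J+1)*Δ*N² = 1658880/11
  k=0: +1/(0!*0!*3!*2!*2!*4!) = 1/576
Σ = 1/576  ⇒  CG² = 1658880/11*1/576² = 5/11
CG = +√(5/11) = +0.674200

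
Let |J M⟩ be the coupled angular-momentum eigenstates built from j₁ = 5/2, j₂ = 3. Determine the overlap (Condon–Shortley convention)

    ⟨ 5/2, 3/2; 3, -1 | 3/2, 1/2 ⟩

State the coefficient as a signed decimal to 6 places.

−√(7/30) = -0.483046

√[4·4!1!2!/8! · 4!1!2!4!2!1!] = √(384/35)
  +(−1)^0/∏(0,4,1,2,0,0)! = 1/48  (running 1/48)
  +(−1)^1/∏(1,3,0,1,1,1)! = -1/6  (running -7/48)
⟨..|..⟩ = √(384/35)·(-7/48) = -0.483046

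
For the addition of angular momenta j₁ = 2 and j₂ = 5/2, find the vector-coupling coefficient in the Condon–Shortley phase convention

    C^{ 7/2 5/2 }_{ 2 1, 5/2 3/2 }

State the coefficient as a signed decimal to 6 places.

j₁+j₂−J=1  J+j₁−j₂=3  J−j₁+j₂=4  j₁+j₂+J+1=9
(j₁±m₁, j₂±m₂, J±M) = (3,1,4,1,6,1)
P² = 2304/7
sum k=0..1:
  [0] +1/48 = 1/48
  [1] −1/36 = -1/36
S = -1/144
C² = P²·S² = 1/63 ; C = -0.125988

−√(1/63) ≈ -0.125988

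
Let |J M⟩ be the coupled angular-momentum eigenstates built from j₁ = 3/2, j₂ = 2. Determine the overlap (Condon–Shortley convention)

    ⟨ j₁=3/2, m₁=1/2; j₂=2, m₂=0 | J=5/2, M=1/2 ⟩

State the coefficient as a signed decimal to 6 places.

√[6·1!2!3!/7! · 2!1!2!2!3!2!] = √(48/35)
  +(−1)^0/∏(0,1,1,2,1,1)! = 1/2  (running 1/2)
  +(−1)^1/∏(1,0,0,1,2,2)! = -1/4  (running 1/4)
⟨..|..⟩ = √(48/35)·(1/4) = +0.292770

+0.292770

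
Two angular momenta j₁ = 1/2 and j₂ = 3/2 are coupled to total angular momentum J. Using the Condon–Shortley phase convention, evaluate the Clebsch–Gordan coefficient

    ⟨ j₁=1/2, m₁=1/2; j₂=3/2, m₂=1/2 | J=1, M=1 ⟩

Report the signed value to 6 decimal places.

triangle: 1!*0!*2!/4! = 2/24
(j±m)!: 1!*0!*2!*1!*2!*0! = 4
prefactor² = (2J+1)*Δ*N² = 1
  k=0: +1/(0!*1!*0!*2!*0!*0!) = 1/2
Σ = 1/2  ⇒  CG² = 1*1/2² = 1/4
CG = +√(1/4) = +0.500000

+0.500000  (= +√(1/4))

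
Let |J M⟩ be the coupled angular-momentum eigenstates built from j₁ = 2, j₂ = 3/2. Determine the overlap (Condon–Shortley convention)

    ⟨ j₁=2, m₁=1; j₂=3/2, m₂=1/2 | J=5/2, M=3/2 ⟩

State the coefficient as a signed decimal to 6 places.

+√(1/35) = +0.169031

triangle: 1!×3!×2!/7! = 12/5040
(j±m)!: 3!×1!×2!×1!×4!×1! = 288
prefactor² = (2J+1)×Δ×N² = 144/35
  k=0: +1/(0!×1!×1!×2!×2!×0!) = 1/4
  k=1: −1/(1!×0!×0!×1!×3!×1!) = -1/6
Σ = 1/12  ⇒  CG² = 144/35×1/12² = 1/35
CG = +√(1/35) = +0.169031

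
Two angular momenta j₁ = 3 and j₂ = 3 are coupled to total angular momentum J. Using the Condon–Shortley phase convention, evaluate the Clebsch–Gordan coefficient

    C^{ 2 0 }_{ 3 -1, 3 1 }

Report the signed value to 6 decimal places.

−√(3/28) ≈ -0.327327

j₁+j₂−J=4  J+j₁−j₂=2  J−j₁+j₂=2  j₁+j₂+J+1=9
(j₁±m₁, j₂±m₂, J±M) = (2,4,4,2,2,2)
P² = 256/21
sum k=2..4:
  [2] +1/16 = 1/16
  [3] −1/6 = -1/6
  [4] +1/96 = 1/96
S = -3/32
C² = P²·S² = 3/28 ; C = -0.327327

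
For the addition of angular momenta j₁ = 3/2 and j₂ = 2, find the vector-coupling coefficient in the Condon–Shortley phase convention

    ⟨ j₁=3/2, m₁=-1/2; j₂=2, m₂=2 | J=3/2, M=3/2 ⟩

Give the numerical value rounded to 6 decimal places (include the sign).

j₁+j₂−J=2  J+j₁−j₂=1  J−j₁+j₂=2  j₁+j₂+J+1=6
(j₁±m₁, j₂±m₂, J±M) = (1,2,4,0,3,0)
P² = 32/5
sum k=2..2:
  [2] +1/4 = 1/4
S = 1/4
C² = P²·S² = 2/5 ; C = +0.632456

+√(2/5) ≈ +0.632456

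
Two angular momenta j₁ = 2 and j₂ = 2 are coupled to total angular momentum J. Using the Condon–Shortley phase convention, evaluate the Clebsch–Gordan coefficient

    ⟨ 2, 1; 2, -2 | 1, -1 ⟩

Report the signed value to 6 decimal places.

+0.447214  (= +√(1/5))

√[3·3!1!1!/6! · 3!1!0!4!0!2!] = √(36/5)
  +(−1)^0/∏(0,3,1,0,0,1)! = 1/6  (running 1/6)
⟨..|..⟩ = √(36/5)·(1/6) = +0.447214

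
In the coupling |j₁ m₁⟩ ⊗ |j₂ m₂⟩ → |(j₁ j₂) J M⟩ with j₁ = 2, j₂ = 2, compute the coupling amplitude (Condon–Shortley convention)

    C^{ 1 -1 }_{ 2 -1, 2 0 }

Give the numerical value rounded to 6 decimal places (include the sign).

+√(3/10) ≈ +0.547723

√[3·3!1!1!/6! · 1!3!2!2!0!2!] = √(6/5)
  +(−1)^2/∏(2,1,1,0,0,1)! = 1/2  (running 1/2)
⟨..|..⟩ = √(6/5)·(1/2) = +0.547723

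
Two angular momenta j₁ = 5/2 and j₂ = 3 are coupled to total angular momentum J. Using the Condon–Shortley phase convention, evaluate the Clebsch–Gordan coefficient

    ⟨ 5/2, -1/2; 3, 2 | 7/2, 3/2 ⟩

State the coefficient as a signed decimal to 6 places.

√[8·2!3!4!/10! · 2!3!5!1!5!2!] = √(1536/7)
  +(−1)^1/∏(1,1,2,4,1,0)! = -1/48  (running -1/48)
  +(−1)^2/∏(2,0,1,3,2,1)! = 1/24  (running 1/48)
⟨..|..⟩ = √(1536/7)·(1/48) = +0.308607

+0.308607  (= +√(2/21))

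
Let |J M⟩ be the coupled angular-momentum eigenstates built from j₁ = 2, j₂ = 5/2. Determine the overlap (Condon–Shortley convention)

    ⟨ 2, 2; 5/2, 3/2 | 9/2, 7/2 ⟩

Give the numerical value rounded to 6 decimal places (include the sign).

+0.745356  (= +√(5/9))

j₁+j₂−J=0  J+j₁−j₂=4  J−j₁+j₂=5  j₁+j₂+J+1=10
(j₁±m₁, j₂±m₂, J±M) = (4,0,4,1,8,1)
P² = 184320
sum k=0..0:
  [0] +1/576 = 1/576
S = 1/576
C² = P²·S² = 5/9 ; C = +0.745356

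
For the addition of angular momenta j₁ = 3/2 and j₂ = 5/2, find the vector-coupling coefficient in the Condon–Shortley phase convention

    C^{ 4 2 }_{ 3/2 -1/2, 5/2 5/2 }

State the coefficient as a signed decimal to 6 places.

+√(3/28) = +0.327327

j₁+j₂−J=0  J+j₁−j₂=3  J−j₁+j₂=5  j₁+j₂+J+1=9
(j₁±m₁, j₂±m₂, J±M) = (1,2,5,0,6,2)
P² = 43200/7
sum k=0..0:
  [0] +1/240 = 1/240
S = 1/240
C² = P²·S² = 3/28 ; C = +0.327327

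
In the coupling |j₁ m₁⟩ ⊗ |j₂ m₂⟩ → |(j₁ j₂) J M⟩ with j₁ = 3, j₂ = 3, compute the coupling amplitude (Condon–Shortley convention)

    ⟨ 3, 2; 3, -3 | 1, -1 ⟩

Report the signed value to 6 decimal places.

+0.327327

triangle: 5!*1!*1!/8! = 120/40320
(j±m)!: 5!*1!*0!*6!*0!*2! = 172800
prefactor² = (2J+1)*Δ*N² = 10800/7
  k=0: +1/(0!*5!*1!*0!*0!*1!) = 1/120
Σ = 1/120  ⇒  CG² = 10800/7*1/120² = 3/28
CG = +√(3/28) = +0.327327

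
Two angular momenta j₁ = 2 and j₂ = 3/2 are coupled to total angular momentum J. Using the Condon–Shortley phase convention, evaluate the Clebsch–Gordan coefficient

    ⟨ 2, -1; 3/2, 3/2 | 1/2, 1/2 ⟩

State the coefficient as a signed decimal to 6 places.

-0.316228  (= −√(1/10))

j₁+j₂−J=3  J+j₁−j₂=1  J−j₁+j₂=0  j₁+j₂+J+1=5
(j₁±m₁, j₂±m₂, J±M) = (1,3,3,0,1,0)
P² = 18/5
sum k=3..3:
  [3] −1/6 = -1/6
S = -1/6
C² = P²·S² = 1/10 ; C = -0.316228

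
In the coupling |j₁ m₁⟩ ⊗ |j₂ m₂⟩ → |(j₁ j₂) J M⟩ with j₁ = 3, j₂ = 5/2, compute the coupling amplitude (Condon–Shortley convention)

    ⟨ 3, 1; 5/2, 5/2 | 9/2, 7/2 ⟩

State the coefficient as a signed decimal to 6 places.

−√(50/99) ≈ -0.710669

j₁+j₂−J=1  J+j₁−j₂=5  J−j₁+j₂=4  j₁+j₂+J+1=11
(j₁±m₁, j₂±m₂, J±M) = (4,2,5,0,8,1)
P² = 1843200/11
sum k=1..1:
  [1] −1/576 = -1/576
S = -1/576
C² = P²·S² = 50/99 ; C = -0.710669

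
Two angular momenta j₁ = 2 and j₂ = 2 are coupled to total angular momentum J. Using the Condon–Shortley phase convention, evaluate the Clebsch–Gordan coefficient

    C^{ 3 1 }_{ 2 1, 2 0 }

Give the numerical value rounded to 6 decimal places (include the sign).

+√(1/5) = +0.447214

j₁+j₂−J=1  J+j₁−j₂=3  J−j₁+j₂=3  j₁+j₂+J+1=8
(j₁±m₁, j₂±m₂, J±M) = (3,1,2,2,4,2)
P² = 36/5
sum k=0..1:
  [0] +1/4 = 1/4
  [1] −1/12 = -1/12
S = 1/6
C² = P²·S² = 1/5 ; C = +0.447214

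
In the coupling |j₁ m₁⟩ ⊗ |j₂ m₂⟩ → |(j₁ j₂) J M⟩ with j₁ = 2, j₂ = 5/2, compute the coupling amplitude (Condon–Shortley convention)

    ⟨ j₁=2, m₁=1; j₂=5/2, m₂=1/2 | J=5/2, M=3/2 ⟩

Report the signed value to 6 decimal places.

-0.414039

triangle: 2!*2!*3!/8! = 24/40320
(j±m)!: 3!*1!*3!*2!*4!*1! = 1728
prefactor² = (2J+1)*Δ*N² = 216/35
  k=0: +1/(0!*2!*1!*3!*1!*0!) = 1/12
  k=1: −1/(1!*1!*0!*2!*2!*1!) = -1/4
Σ = -1/6  ⇒  CG² = 216/35*(-1/6)² = 6/35
CG = −√(6/35) = -0.414039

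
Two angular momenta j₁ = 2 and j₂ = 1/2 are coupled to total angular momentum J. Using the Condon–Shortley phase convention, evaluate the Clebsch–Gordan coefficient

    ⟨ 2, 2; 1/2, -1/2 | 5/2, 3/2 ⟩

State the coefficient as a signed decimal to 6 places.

√[6·0!4!1!/6! · 4!0!0!1!4!1!] = √(576/5)
  +(−1)^0/∏(0,0,0,0,4,1)! = 1/24  (running 1/24)
⟨..|..⟩ = √(576/5)·(1/24) = +0.447214

+√(1/5) = +0.447214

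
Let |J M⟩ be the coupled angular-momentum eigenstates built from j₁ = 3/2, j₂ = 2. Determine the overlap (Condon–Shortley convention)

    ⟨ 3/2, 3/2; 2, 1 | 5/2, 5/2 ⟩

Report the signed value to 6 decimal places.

+√(3/7) = +0.654654

j₁+j₂−J=1  J+j₁−j₂=2  J−j₁+j₂=3  j₁+j₂+J+1=7
(j₁±m₁, j₂±m₂, J±M) = (3,0,3,1,5,0)
P² = 432/7
sum k=0..0:
  [0] +1/12 = 1/12
S = 1/12
C² = P²·S² = 3/7 ; C = +0.654654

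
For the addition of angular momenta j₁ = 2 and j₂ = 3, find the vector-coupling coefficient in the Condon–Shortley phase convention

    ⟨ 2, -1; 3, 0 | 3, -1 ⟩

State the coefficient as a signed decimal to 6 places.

−√(1/30) ≈ -0.182574

triangle: 2!×2!×4!/9! = 96/362880
(j±m)!: 1!×3!×3!×3!×2!×4! = 10368
prefactor² = (2J+1)×Δ×N² = 96/5
  k=1: −1/(1!×1!×2!×2!×0!×2!) = -1/8
  k=2: +1/(2!×0!×1!×1!×1!×3!) = 1/12
Σ = -1/24  ⇒  CG² = 96/5×(-1/24)² = 1/30
CG = −√(1/30) = -0.182574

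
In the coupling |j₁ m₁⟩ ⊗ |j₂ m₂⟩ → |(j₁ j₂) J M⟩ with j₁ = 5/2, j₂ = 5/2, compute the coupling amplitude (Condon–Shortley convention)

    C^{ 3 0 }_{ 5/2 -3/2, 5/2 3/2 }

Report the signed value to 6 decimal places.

+0.521749  (= +√(49/180))

triangle: 2!·3!·3!/9! = 72/362880
(j±m)!: 1!·4!·4!·1!·3!·3! = 20736
prefactor² = (2J+1)·Δ·N² = 144/5
  k=1: −1/(1!·1!·3!·3!·0!·0!) = -1/36
  k=2: +1/(2!·0!·2!·2!·1!·1!) = 1/8
Σ = 7/72  ⇒  CG² = 144/5·7/72² = 49/180
CG = +√(49/180) = +0.521749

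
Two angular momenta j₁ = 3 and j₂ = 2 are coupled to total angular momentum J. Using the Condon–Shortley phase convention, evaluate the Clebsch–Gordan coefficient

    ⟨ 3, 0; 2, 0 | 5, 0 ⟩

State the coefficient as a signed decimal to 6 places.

triangle: 0!×6!×4!/11! = 17280/39916800
(j±m)!: 3!×3!×2!×2!×5!×5! = 2073600
prefactor² = (2J+1)×Δ×N² = 69120/7
  k=0: +1/(0!×0!×3!×2!×3!×2!) = 1/144
Σ = 1/144  ⇒  CG² = 69120/7×1/144² = 10/21
CG = +√(10/21) = +0.690066

+0.690066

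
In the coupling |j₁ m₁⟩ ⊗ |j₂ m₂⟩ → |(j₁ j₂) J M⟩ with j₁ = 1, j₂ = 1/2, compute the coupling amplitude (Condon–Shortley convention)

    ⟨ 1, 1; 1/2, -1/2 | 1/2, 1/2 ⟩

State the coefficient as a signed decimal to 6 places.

+√(2/3) = +0.816497

triangle: 1!*1!*0!/3! = 1/6
(j±m)!: 2!*0!*0!*1!*1!*0! = 2
prefactor² = (2J+1)*Δ*N² = 2/3
  k=0: +1/(0!*1!*0!*0!*1!*0!) = 1
Σ = 1  ⇒  CG² = 2/3*1² = 2/3
CG = +√(2/3) = +0.816497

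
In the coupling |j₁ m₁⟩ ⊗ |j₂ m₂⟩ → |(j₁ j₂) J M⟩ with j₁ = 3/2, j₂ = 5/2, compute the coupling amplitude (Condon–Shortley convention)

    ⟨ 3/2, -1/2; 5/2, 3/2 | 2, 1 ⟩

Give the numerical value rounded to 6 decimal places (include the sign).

triangle: 2!*1!*3!/7! = 12/5040
(j±m)!: 1!*2!*4!*1!*3!*1! = 288
prefactor² = (2J+1)*Δ*N² = 24/7
  k=1: −1/(1!*1!*1!*3!*0!*0!) = -1/6
  k=2: +1/(2!*0!*0!*2!*1!*1!) = 1/4
Σ = 1/12  ⇒  CG² = 24/7*1/12² = 1/42
CG = +√(1/42) = +0.154303

+0.154303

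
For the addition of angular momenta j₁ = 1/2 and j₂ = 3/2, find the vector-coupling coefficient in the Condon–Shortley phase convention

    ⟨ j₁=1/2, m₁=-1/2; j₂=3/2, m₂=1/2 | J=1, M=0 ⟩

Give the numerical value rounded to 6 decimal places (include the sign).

−√(1/2) = -0.707107

triangle: 1!×0!×2!/4! = 2/24
(j±m)!: 0!×1!×2!×1!×1!×1! = 2
prefactor² = (2J+1)×Δ×N² = 1/2
  k=1: −1/(1!×0!×0!×1!×0!×1!) = -1
Σ = -1  ⇒  CG² = 1/2×(-1)² = 1/2
CG = −√(1/2) = -0.707107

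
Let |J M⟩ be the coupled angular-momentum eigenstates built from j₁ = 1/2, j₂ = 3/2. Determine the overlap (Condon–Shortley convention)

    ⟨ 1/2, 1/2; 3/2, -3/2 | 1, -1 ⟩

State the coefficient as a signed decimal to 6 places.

+√(3/4) = +0.866025

√[3·1!0!2!/4! · 1!0!0!3!0!2!] = √(3)
  +(−1)^0/∏(0,1,0,0,0,2)! = 1/2  (running 1/2)
⟨..|..⟩ = √(3)·(1/2) = +0.866025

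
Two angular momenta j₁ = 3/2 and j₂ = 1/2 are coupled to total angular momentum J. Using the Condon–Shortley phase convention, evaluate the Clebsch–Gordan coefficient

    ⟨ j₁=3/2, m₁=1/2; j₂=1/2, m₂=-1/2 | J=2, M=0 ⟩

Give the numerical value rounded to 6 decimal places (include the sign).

+√(1/2) = +0.707107

j₁+j₂−J=0  J+j₁−j₂=3  J−j₁+j₂=1  j₁+j₂+J+1=5
(j₁±m₁, j₂±m₂, J±M) = (2,1,0,1,2,2)
P² = 2
sum k=0..0:
  [0] +1/2 = 1/2
S = 1/2
C² = P²·S² = 1/2 ; C = +0.707107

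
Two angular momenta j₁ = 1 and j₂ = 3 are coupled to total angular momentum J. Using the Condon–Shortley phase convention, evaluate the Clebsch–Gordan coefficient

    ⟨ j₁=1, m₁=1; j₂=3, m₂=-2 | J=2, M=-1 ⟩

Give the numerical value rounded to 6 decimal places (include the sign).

triangle: 2!×0!×4!/7! = 48/5040
(j±m)!: 2!×0!×1!×5!×1!×3! = 1440
prefactor² = (2J+1)×Δ×N² = 480/7
  k=0: +1/(0!×2!×0!×1!×0!×3!) = 1/12
Σ = 1/12  ⇒  CG² = 480/7×1/12² = 10/21
CG = +√(10/21) = +0.690066

+√(10/21) = +0.690066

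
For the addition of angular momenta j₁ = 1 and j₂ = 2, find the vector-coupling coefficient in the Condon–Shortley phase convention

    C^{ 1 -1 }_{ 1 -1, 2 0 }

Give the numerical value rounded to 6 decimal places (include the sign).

j₁+j₂−J=2  J+j₁−j₂=0  J−j₁+j₂=2  j₁+j₂+J+1=5
(j₁±m₁, j₂±m₂, J±M) = (0,2,2,2,0,2)
P² = 8/5
sum k=2..2:
  [2] +1/4 = 1/4
S = 1/4
C² = P²·S² = 1/10 ; C = +0.316228

+0.316228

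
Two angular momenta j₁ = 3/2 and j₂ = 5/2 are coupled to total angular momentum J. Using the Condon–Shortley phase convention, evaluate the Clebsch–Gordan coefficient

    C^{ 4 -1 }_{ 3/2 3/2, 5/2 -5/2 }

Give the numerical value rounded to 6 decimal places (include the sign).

+√(1/56) ≈ +0.133631

j₁+j₂−J=0  J+j₁−j₂=3  J−j₁+j₂=5  j₁+j₂+J+1=9
(j₁±m₁, j₂±m₂, J±M) = (3,0,0,5,3,5)
P² = 64800/7
sum k=0..0:
  [0] +1/720 = 1/720
S = 1/720
C² = P²·S² = 1/56 ; C = +0.133631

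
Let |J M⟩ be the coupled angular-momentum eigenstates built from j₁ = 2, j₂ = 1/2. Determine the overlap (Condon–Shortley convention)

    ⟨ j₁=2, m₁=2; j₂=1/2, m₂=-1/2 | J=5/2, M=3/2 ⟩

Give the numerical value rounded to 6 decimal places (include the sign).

+√(1/5) ≈ +0.447214

√[6·0!4!1!/6! · 4!0!0!1!4!1!] = √(576/5)
  +(−1)^0/∏(0,0,0,0,4,1)! = 1/24  (running 1/24)
⟨..|..⟩ = √(576/5)·(1/24) = +0.447214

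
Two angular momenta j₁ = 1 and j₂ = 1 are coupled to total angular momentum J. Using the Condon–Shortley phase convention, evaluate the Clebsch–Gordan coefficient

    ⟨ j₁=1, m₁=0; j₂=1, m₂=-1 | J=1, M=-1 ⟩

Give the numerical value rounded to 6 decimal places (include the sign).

+0.707107

√[3·1!1!1!/4! · 1!1!0!2!0!2!] = √(1/2)
  +(−1)^0/∏(0,1,1,0,0,1)! = 1  (running 1)
⟨..|..⟩ = √(1/2)·(1) = +0.707107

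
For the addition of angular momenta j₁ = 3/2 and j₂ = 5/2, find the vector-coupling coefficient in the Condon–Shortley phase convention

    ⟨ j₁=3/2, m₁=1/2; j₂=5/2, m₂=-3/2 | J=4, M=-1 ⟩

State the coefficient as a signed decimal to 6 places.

j₁+j₂−J=0  J+j₁−j₂=3  J−j₁+j₂=5  j₁+j₂+J+1=9
(j₁±m₁, j₂±m₂, J±M) = (2,1,1,4,3,5)
P² = 4320/7
sum k=0..0:
  [0] +1/48 = 1/48
S = 1/48
C² = P²·S² = 15/56 ; C = +0.517549

+0.517549  (= +√(15/56))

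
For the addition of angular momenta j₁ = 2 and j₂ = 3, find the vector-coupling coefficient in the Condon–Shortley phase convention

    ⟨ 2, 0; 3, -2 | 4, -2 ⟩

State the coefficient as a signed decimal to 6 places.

+√(12/35) = +0.585540

√[9·1!3!5!/10! · 2!2!1!5!2!6!] = √(8640/7)
  +(−1)^0/∏(0,1,2,1,1,4)! = 1/48  (running 1/48)
  +(−1)^1/∏(1,0,1,0,2,5)! = -1/240  (running 1/60)
⟨..|..⟩ = √(8640/7)·(1/60) = +0.585540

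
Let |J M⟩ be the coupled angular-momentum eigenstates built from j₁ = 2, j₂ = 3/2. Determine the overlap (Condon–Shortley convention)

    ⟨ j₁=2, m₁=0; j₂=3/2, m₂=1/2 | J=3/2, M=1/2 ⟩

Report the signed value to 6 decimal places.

-0.447214  (= −√(1/5))

j₁+j₂−J=2  J+j₁−j₂=2  J−j₁+j₂=1  j₁+j₂+J+1=6
(j₁±m₁, j₂±m₂, J±M) = (2,2,2,1,2,1)
P² = 16/45
sum k=1..2:
  [1] −1/1 = -1
  [2] +1/4 = 1/4
S = -3/4
C² = P²·S² = 1/5 ; C = -0.447214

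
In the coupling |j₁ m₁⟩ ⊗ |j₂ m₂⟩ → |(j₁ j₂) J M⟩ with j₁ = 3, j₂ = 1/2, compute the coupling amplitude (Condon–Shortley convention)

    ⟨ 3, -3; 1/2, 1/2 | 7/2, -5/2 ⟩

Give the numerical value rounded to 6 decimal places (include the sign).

+0.377964

j₁+j₂−J=0  J+j₁−j₂=6  J−j₁+j₂=1  j₁+j₂+J+1=8
(j₁±m₁, j₂±m₂, J±M) = (0,6,1,0,1,6)
P² = 518400/7
sum k=0..0:
  [0] +1/720 = 1/720
S = 1/720
C² = P²·S² = 1/7 ; C = +0.377964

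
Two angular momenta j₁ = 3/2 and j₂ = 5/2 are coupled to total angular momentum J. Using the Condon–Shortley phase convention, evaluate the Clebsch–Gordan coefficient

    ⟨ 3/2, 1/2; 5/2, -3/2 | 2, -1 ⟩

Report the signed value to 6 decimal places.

+√(1/42) = +0.154303

j₁+j₂−J=2  J+j₁−j₂=1  J−j₁+j₂=3  j₁+j₂+J+1=7
(j₁±m₁, j₂±m₂, J±M) = (2,1,1,4,1,3)
P² = 24/7
sum k=0..1:
  [0] +1/4 = 1/4
  [1] −1/6 = -1/6
S = 1/12
C² = P²·S² = 1/42 ; C = +0.154303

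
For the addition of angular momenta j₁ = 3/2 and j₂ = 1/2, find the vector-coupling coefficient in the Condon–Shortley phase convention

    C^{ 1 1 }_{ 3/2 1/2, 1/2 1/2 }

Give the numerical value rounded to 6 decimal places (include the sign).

-0.500000

j₁+j₂−J=1  J+j₁−j₂=2  J−j₁+j₂=0  j₁+j₂+J+1=4
(j₁±m₁, j₂±m₂, J±M) = (2,1,1,0,2,0)
P² = 1
sum k=1..1:
  [1] −1/2 = -1/2
S = -1/2
C² = P²·S² = 1/4 ; C = -0.500000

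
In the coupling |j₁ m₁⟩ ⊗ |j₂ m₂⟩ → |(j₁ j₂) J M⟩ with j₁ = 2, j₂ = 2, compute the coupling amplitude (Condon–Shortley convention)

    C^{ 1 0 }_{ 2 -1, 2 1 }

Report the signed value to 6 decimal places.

+√(1/10) ≈ +0.316228

j₁+j₂−J=3  J+j₁−j₂=1  J−j₁+j₂=1  j₁+j₂+J+1=6
(j₁±m₁, j₂±m₂, J±M) = (1,3,3,1,1,1)
P² = 9/10
sum k=2..3:
  [2] +1/2 = 1/2
  [3] −1/6 = -1/6
S = 1/3
C² = P²·S² = 1/10 ; C = +0.316228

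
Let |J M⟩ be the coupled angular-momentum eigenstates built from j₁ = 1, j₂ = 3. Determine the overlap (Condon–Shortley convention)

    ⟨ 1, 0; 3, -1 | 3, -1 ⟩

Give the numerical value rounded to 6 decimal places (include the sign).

+√(1/12) ≈ +0.288675

j₁+j₂−J=1  J+j₁−j₂=1  J−j₁+j₂=5  j₁+j₂+J+1=8
(j₁±m₁, j₂±m₂, J±M) = (1,1,2,4,2,4)
P² = 48
sum k=0..1:
  [0] +1/12 = 1/12
  [1] −1/24 = -1/24
S = 1/24
C² = P²·S² = 1/12 ; C = +0.288675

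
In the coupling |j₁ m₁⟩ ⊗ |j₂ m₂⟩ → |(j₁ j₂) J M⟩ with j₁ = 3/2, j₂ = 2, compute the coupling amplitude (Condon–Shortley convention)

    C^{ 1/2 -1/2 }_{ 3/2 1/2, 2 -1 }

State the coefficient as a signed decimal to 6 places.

j₁+j₂−J=3  J+j₁−j₂=0  J−j₁+j₂=1  j₁+j₂+J+1=5
(j₁±m₁, j₂±m₂, J±M) = (2,1,1,3,0,1)
P² = 6/5
sum k=1..1:
  [1] −1/2 = -1/2
S = -1/2
C² = P²·S² = 3/10 ; C = -0.547723

−√(3/10) = -0.547723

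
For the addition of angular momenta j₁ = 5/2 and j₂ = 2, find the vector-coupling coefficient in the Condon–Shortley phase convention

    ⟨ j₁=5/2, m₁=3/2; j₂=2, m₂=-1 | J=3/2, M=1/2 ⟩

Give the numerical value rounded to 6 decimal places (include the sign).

triangle: 3!×2!×1!/7! = 12/5040
(j±m)!: 4!×1!×1!×3!×2!×1! = 288
prefactor² = (2J+1)×Δ×N² = 96/35
  k=0: +1/(0!×3!×1!×1!×1!×0!) = 1/6
  k=1: −1/(1!×2!×0!×0!×2!×1!) = -1/4
Σ = -1/12  ⇒  CG² = 96/35×(-1/12)² = 2/105
CG = −√(2/105) = -0.138013

-0.138013  (= −√(2/105))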